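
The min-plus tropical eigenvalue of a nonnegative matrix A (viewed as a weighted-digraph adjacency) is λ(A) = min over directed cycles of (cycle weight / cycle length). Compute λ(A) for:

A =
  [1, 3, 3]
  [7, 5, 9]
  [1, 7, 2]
λ(A) = 1

Enumerate directed cycles and compute their means (weight / length). Sample:
  cycle 0 → 0: weight = 1, length = 1, mean = 1/1 ≈ 1.000
  cycle 1 → 1: weight = 5, length = 1, mean = 5/1 ≈ 5.000
  cycle 2 → 2: weight = 2, length = 1, mean = 2/1 ≈ 2.000
  cycle 0 → 1 → 0: weight = 10, length = 2, mean = 10/2 ≈ 5.000
  cycle 0 → 2 → 0: weight = 4, length = 2, mean = 4/2 ≈ 2.000
  cycle 1 → 0 → 1: weight = 10, length = 2, mean = 10/2 ≈ 5.000
Minimum mean = 1.000, attained e.g. along the cycle 0 → 0 with weight 1 and length 1. So λ(A) = 1/1 = 1.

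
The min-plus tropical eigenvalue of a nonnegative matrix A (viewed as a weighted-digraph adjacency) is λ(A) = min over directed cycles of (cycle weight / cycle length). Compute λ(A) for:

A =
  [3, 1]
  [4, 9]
λ(A) = 5/2

Enumerate directed cycles and compute their means (weight / length). Sample:
  cycle 0 → 0: weight = 3, length = 1, mean = 3/1 ≈ 3.000
  cycle 1 → 1: weight = 9, length = 1, mean = 9/1 ≈ 9.000
  cycle 0 → 1 → 0: weight = 5, length = 2, mean = 5/2 ≈ 2.500
  cycle 1 → 0 → 1: weight = 5, length = 2, mean = 5/2 ≈ 2.500
Minimum mean = 2.500, attained e.g. along the cycle 0 → 1 → 0 with weight 5 and length 2. So λ(A) = 5/2 = 5/2.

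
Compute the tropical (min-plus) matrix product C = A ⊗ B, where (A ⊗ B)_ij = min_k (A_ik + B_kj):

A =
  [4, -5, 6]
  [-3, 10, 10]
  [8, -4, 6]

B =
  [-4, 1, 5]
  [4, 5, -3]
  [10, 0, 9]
A ⊗ B =
  [-1, 0, -8]
  [-7, -2, 2]
  [0, 1, -7]

Apply the min-plus product entry-by-entry:
  C[0][0] = min over k of (A[0][0] + B[0][0] = 4 + -4 = 0, A[0][1] + B[1][0] = -5 + 4 = -1, A[0][2] + B[2][0] = 6 + 10 = 16) = -1 (attained at k = 1)
  C[0][1] = min over k of (A[0][0] + B[0][1] = 4 + 1 = 5, A[0][1] + B[1][1] = -5 + 5 = 0, A[0][2] + B[2][1] = 6 + 0 = 6) = 0 (attained at k = 1)
  C[0][2] = min over k of (A[0][0] + B[0][2] = 4 + 5 = 9, A[0][1] + B[1][2] = -5 + -3 = -8, A[0][2] + B[2][2] = 6 + 9 = 15) = -8 (attained at k = 1)
  C[1][0] = min over k of (A[1][0] + B[0][0] = -3 + -4 = -7, A[1][1] + B[1][0] = 10 + 4 = 14, A[1][2] + B[2][0] = 10 + 10 = 20) = -7 (attained at k = 0)
  C[1][1] = min over k of (A[1][0] + B[0][1] = -3 + 1 = -2, A[1][1] + B[1][1] = 10 + 5 = 15, A[1][2] + B[2][1] = 10 + 0 = 10) = -2 (attained at k = 0)
  C[1][2] = min over k of (A[1][0] + B[0][2] = -3 + 5 = 2, A[1][1] + B[1][2] = 10 + -3 = 7, A[1][2] + B[2][2] = 10 + 9 = 19) = 2 (attained at k = 0)
  C[2][0] = min over k of (A[2][0] + B[0][0] = 8 + -4 = 4, A[2][1] + B[1][0] = -4 + 4 = 0, A[2][2] + B[2][0] = 6 + 10 = 16) = 0 (attained at k = 1)
  C[2][1] = min over k of (A[2][0] + B[0][1] = 8 + 1 = 9, A[2][1] + B[1][1] = -4 + 5 = 1, A[2][2] + B[2][1] = 6 + 0 = 6) = 1 (attained at k = 1)
  C[2][2] = min over k of (A[2][0] + B[0][2] = 8 + 5 = 13, A[2][1] + B[1][2] = -4 + -3 = -7, A[2][2] + B[2][2] = 6 + 9 = 15) = -7 (attained at k = 1)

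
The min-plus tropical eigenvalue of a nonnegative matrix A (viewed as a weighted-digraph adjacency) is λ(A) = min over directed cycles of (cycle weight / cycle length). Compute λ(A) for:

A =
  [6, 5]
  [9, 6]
λ(A) = 6

Enumerate directed cycles and compute their means (weight / length). Sample:
  cycle 0 → 0: weight = 6, length = 1, mean = 6/1 ≈ 6.000
  cycle 1 → 1: weight = 6, length = 1, mean = 6/1 ≈ 6.000
  cycle 0 → 1 → 0: weight = 14, length = 2, mean = 14/2 ≈ 7.000
  cycle 1 → 0 → 1: weight = 14, length = 2, mean = 14/2 ≈ 7.000
Minimum mean = 6.000, attained e.g. along the cycle 0 → 0 with weight 6 and length 1. So λ(A) = 6/1 = 6.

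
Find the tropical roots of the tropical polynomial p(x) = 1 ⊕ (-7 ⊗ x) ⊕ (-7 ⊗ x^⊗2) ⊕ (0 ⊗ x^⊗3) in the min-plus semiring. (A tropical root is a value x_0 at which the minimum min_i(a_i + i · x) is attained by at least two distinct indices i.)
Roots: {-7, 0, 8}

Each tropical root is a break point of the lower envelope of the lines y = a_i + i · x (there are 4 lines, with slopes 0, 1, ..., 3). Only the lines that attain the minimum somewhere contribute to roots; other lines are dominated. Here the surviving (envelope) indices are i = 3, i = 2, i = 1, i = 0.
Intersections between consecutive envelope lines give the roots: for adjacent envelope indices i < j the intersection is x = (a_i − a_j) / (j − i). Reading off the sorted break points: {-7, 0, 8}.
Verification: at each break x_0, at least two indices attain the minimum of min_i(a_i + i · x_0).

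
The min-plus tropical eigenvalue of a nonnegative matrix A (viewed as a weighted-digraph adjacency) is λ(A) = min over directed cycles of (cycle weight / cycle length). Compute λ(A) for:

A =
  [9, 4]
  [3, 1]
λ(A) = 1

Enumerate directed cycles and compute their means (weight / length). Sample:
  cycle 0 → 0: weight = 9, length = 1, mean = 9/1 ≈ 9.000
  cycle 1 → 1: weight = 1, length = 1, mean = 1/1 ≈ 1.000
  cycle 0 → 1 → 0: weight = 7, length = 2, mean = 7/2 ≈ 3.500
  cycle 1 → 0 → 1: weight = 7, length = 2, mean = 7/2 ≈ 3.500
Minimum mean = 1.000, attained e.g. along the cycle 1 → 1 with weight 1 and length 1. So λ(A) = 1/1 = 1.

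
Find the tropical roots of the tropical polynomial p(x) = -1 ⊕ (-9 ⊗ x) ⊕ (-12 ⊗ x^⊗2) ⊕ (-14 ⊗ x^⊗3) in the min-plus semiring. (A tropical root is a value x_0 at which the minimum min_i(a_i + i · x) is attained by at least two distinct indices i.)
Roots: {2, 3, 8}

Each tropical root is a break point of the lower envelope of the lines y = a_i + i · x (there are 4 lines, with slopes 0, 1, ..., 3). Only the lines that attain the minimum somewhere contribute to roots; other lines are dominated. Here the surviving (envelope) indices are i = 3, i = 2, i = 1, i = 0.
Intersections between consecutive envelope lines give the roots: for adjacent envelope indices i < j the intersection is x = (a_i − a_j) / (j − i). Reading off the sorted break points: {2, 3, 8}.
Verification: at each break x_0, at least two indices attain the minimum of min_i(a_i + i · x_0).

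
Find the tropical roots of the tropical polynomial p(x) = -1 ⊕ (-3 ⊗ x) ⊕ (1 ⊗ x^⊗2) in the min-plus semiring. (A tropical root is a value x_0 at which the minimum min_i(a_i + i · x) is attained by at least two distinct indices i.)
Roots: {-4, 2}

Each tropical root is a break point of the lower envelope of the lines y = a_i + i · x (there are 3 lines, with slopes 0, 1, ..., 2). Only the lines that attain the minimum somewhere contribute to roots; other lines are dominated. Here the surviving (envelope) indices are i = 2, i = 1, i = 0.
Intersections between consecutive envelope lines give the roots: for adjacent envelope indices i < j the intersection is x = (a_i − a_j) / (j − i). Reading off the sorted break points: {-4, 2}.
Verification: at each break x_0, at least two indices attain the minimum of min_i(a_i + i · x_0).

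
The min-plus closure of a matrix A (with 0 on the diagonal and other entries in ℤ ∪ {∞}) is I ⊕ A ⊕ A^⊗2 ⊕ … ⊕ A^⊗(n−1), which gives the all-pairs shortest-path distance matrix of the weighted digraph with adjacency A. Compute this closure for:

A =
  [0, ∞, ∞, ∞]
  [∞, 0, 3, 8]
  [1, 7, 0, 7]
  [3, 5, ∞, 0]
Closure =
  [0, ∞, ∞, ∞]
  [4, 0, 3, 8]
  [1, 7, 0, 7]
  [3, 5, 8, 0]

This is the Floyd-Warshall all-pairs shortest-path computation. For each intermediate vertex k = 0, 1, …, 3, update dist[i][j] ← min(dist[i][j], dist[i][k] + dist[k][j]). The final matrix gives, for each (i, j), the minimum total weight of any directed path from i to j (possibly empty when i = j).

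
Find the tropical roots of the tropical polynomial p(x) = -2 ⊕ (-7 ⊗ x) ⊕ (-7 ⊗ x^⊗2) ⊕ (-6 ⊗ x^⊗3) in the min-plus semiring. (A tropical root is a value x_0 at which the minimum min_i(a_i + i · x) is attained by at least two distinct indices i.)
Roots: {-1, 0, 5}

Each tropical root is a break point of the lower envelope of the lines y = a_i + i · x (there are 4 lines, with slopes 0, 1, ..., 3). Only the lines that attain the minimum somewhere contribute to roots; other lines are dominated. Here the surviving (envelope) indices are i = 3, i = 2, i = 1, i = 0.
Intersections between consecutive envelope lines give the roots: for adjacent envelope indices i < j the intersection is x = (a_i − a_j) / (j − i). Reading off the sorted break points: {-1, 0, 5}.
Verification: at each break x_0, at least two indices attain the minimum of min_i(a_i + i · x_0).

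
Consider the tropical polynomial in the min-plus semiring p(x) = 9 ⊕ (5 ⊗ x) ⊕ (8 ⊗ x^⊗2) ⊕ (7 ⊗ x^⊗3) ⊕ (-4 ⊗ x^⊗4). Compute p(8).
p(8) = 9

A tropical monomial a ⊗ x^⊗i evaluates to a + i · x. Evaluating each term at x = 8:
  Term 0 contributes 9 + 0 · 8 = 9
  Term 1 contributes 5 + 1 · 8 = 13
  Term 2 contributes 8 + 2 · 8 = 24
  Term 3 contributes 7 + 3 · 8 = 31
  Term 4 contributes -4 + 4 · 8 = 28
p(8) = ⊕ of these = min[9, 13, 24, 31, 28] = 9.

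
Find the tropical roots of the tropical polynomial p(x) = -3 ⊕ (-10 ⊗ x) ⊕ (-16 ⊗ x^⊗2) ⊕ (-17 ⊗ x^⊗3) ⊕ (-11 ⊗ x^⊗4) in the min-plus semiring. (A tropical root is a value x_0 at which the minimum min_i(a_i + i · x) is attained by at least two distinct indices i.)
Roots: {-6, 1, 6, 7}

Each tropical root is a break point of the lower envelope of the lines y = a_i + i · x (there are 5 lines, with slopes 0, 1, ..., 4). Only the lines that attain the minimum somewhere contribute to roots; other lines are dominated. Here the surviving (envelope) indices are i = 4, i = 3, i = 2, i = 1, i = 0.
Intersections between consecutive envelope lines give the roots: for adjacent envelope indices i < j the intersection is x = (a_i − a_j) / (j − i). Reading off the sorted break points: {-6, 1, 6, 7}.
Verification: at each break x_0, at least two indices attain the minimum of min_i(a_i + i · x_0).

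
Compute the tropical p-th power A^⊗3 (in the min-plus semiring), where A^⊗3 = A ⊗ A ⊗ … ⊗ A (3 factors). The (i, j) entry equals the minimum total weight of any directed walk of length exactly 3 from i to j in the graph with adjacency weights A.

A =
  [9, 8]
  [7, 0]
A^⊗3 =
  [15, 8]
  [7, 0]

Each entry (A^⊗3)_ij equals the minimum over all length-3 walks i = v_0 → v_1 → … → v_3 = j of Σ_t A[v_t][v_{t+1}]. For example, for (i, j) = (0, 1) we minimise over 4 possible intermediate vertex sequences; the minimum is 8, attained along the walk 0 → 1 → 1 → 1.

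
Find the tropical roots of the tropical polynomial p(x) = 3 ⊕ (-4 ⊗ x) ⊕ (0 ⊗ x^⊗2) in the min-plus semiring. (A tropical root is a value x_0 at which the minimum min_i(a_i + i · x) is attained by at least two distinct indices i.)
Roots: {-4, 7}

Each tropical root is a break point of the lower envelope of the lines y = a_i + i · x (there are 3 lines, with slopes 0, 1, ..., 2). Only the lines that attain the minimum somewhere contribute to roots; other lines are dominated. Here the surviving (envelope) indices are i = 2, i = 1, i = 0.
Intersections between consecutive envelope lines give the roots: for adjacent envelope indices i < j the intersection is x = (a_i − a_j) / (j − i). Reading off the sorted break points: {-4, 7}.
Verification: at each break x_0, at least two indices attain the minimum of min_i(a_i + i · x_0).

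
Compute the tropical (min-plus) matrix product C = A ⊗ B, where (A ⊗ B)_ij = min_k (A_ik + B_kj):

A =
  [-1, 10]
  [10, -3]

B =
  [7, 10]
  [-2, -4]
A ⊗ B =
  [6, 6]
  [-5, -7]

Apply the min-plus product entry-by-entry:
  C[0][0] = min over k of (A[0][0] + B[0][0] = -1 + 7 = 6, A[0][1] + B[1][0] = 10 + -2 = 8) = 6 (attained at k = 0)
  C[0][1] = min over k of (A[0][0] + B[0][1] = -1 + 10 = 9, A[0][1] + B[1][1] = 10 + -4 = 6) = 6 (attained at k = 1)
  C[1][0] = min over k of (A[1][0] + B[0][0] = 10 + 7 = 17, A[1][1] + B[1][0] = -3 + -2 = -5) = -5 (attained at k = 1)
  C[1][1] = min over k of (A[1][0] + B[0][1] = 10 + 10 = 20, A[1][1] + B[1][1] = -3 + -4 = -7) = -7 (attained at k = 1)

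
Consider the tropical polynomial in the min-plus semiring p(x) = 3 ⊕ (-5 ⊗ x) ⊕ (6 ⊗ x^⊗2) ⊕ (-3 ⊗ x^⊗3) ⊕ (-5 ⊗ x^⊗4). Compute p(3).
p(3) = -2

A tropical monomial a ⊗ x^⊗i evaluates to a + i · x. Evaluating each term at x = 3:
  Term 0 contributes 3 + 0 · 3 = 3
  Term 1 contributes -5 + 1 · 3 = -2
  Term 2 contributes 6 + 2 · 3 = 12
  Term 3 contributes -3 + 3 · 3 = 6
  Term 4 contributes -5 + 4 · 3 = 7
p(3) = ⊕ of these = min[3, -2, 12, 6, 7] = -2.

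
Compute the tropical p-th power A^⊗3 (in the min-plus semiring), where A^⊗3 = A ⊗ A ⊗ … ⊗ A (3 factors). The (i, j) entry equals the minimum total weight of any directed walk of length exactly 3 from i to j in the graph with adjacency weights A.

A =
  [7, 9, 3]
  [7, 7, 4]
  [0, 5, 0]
A^⊗3 =
  [3, 8, 3]
  [4, 9, 4]
  [0, 5, 0]

Each entry (A^⊗3)_ij equals the minimum over all length-3 walks i = v_0 → v_1 → … → v_3 = j of Σ_t A[v_t][v_{t+1}]. For example, for (i, j) = (0, 2) we minimise over 9 possible intermediate vertex sequences; the minimum is 3, attained along the walk 0 → 2 → 2 → 2.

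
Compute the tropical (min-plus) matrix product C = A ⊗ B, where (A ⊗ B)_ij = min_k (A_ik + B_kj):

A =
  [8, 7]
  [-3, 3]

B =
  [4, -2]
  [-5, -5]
A ⊗ B =
  [2, 2]
  [-2, -5]

Apply the min-plus product entry-by-entry:
  C[0][0] = min over k of (A[0][0] + B[0][0] = 8 + 4 = 12, A[0][1] + B[1][0] = 7 + -5 = 2) = 2 (attained at k = 1)
  C[0][1] = min over k of (A[0][0] + B[0][1] = 8 + -2 = 6, A[0][1] + B[1][1] = 7 + -5 = 2) = 2 (attained at k = 1)
  C[1][0] = min over k of (A[1][0] + B[0][0] = -3 + 4 = 1, A[1][1] + B[1][0] = 3 + -5 = -2) = -2 (attained at k = 1)
  C[1][1] = min over k of (A[1][0] + B[0][1] = -3 + -2 = -5, A[1][1] + B[1][1] = 3 + -5 = -2) = -5 (attained at k = 0)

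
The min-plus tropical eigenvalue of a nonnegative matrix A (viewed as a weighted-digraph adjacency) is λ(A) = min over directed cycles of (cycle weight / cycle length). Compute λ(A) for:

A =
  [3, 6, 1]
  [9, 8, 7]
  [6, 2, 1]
λ(A) = 1

Enumerate directed cycles and compute their means (weight / length). Sample:
  cycle 0 → 0: weight = 3, length = 1, mean = 3/1 ≈ 3.000
  cycle 1 → 1: weight = 8, length = 1, mean = 8/1 ≈ 8.000
  cycle 2 → 2: weight = 1, length = 1, mean = 1/1 ≈ 1.000
  cycle 0 → 1 → 0: weight = 15, length = 2, mean = 15/2 ≈ 7.500
  cycle 0 → 2 → 0: weight = 7, length = 2, mean = 7/2 ≈ 3.500
  cycle 1 → 0 → 1: weight = 15, length = 2, mean = 15/2 ≈ 7.500
Minimum mean = 1.000, attained e.g. along the cycle 2 → 2 with weight 1 and length 1. So λ(A) = 1/1 = 1.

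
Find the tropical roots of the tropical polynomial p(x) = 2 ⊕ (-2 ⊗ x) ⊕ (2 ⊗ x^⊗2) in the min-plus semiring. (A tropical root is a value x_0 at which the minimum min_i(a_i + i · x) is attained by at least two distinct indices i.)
Roots: {-4, 4}

Each tropical root is a break point of the lower envelope of the lines y = a_i + i · x (there are 3 lines, with slopes 0, 1, ..., 2). Only the lines that attain the minimum somewhere contribute to roots; other lines are dominated. Here the surviving (envelope) indices are i = 2, i = 1, i = 0.
Intersections between consecutive envelope lines give the roots: for adjacent envelope indices i < j the intersection is x = (a_i − a_j) / (j − i). Reading off the sorted break points: {-4, 4}.
Verification: at each break x_0, at least two indices attain the minimum of min_i(a_i + i · x_0).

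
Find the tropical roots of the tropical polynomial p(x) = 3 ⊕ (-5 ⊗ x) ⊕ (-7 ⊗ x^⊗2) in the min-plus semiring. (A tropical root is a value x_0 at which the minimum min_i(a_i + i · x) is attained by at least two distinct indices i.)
Roots: {2, 8}

Each tropical root is a break point of the lower envelope of the lines y = a_i + i · x (there are 3 lines, with slopes 0, 1, ..., 2). Only the lines that attain the minimum somewhere contribute to roots; other lines are dominated. Here the surviving (envelope) indices are i = 2, i = 1, i = 0.
Intersections between consecutive envelope lines give the roots: for adjacent envelope indices i < j the intersection is x = (a_i − a_j) / (j − i). Reading off the sorted break points: {2, 8}.
Verification: at each break x_0, at least two indices attain the minimum of min_i(a_i + i · x_0).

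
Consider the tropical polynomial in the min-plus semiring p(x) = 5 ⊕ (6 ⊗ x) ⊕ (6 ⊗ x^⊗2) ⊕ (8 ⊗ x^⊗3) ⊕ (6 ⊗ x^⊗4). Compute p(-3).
p(-3) = -6

A tropical monomial a ⊗ x^⊗i evaluates to a + i · x. Evaluating each term at x = -3:
  Term 0 contributes 5 + 0 · -3 = 5
  Term 1 contributes 6 + 1 · -3 = 3
  Term 2 contributes 6 + 2 · -3 = 0
  Term 3 contributes 8 + 3 · -3 = -1
  Term 4 contributes 6 + 4 · -3 = -6
p(-3) = ⊕ of these = min[5, 3, 0, -1, -6] = -6.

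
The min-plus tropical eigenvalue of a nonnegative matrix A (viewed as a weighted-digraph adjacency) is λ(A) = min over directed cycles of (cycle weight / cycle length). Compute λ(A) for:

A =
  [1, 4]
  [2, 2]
λ(A) = 1

Enumerate directed cycles and compute their means (weight / length). Sample:
  cycle 0 → 0: weight = 1, length = 1, mean = 1/1 ≈ 1.000
  cycle 1 → 1: weight = 2, length = 1, mean = 2/1 ≈ 2.000
  cycle 0 → 1 → 0: weight = 6, length = 2, mean = 6/2 ≈ 3.000
  cycle 1 → 0 → 1: weight = 6, length = 2, mean = 6/2 ≈ 3.000
Minimum mean = 1.000, attained e.g. along the cycle 0 → 0 with weight 1 and length 1. So λ(A) = 1/1 = 1.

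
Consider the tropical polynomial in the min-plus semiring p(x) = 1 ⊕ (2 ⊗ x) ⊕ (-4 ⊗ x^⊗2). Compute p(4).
p(4) = 1

A tropical monomial a ⊗ x^⊗i evaluates to a + i · x. Evaluating each term at x = 4:
  Term 0 contributes 1 + 0 · 4 = 1
  Term 1 contributes 2 + 1 · 4 = 6
  Term 2 contributes -4 + 2 · 4 = 4
p(4) = ⊕ of these = min[1, 6, 4] = 1.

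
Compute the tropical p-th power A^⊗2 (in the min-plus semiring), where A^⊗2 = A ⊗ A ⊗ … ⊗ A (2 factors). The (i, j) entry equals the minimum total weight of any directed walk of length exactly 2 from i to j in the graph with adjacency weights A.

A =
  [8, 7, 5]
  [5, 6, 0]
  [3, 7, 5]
A^⊗2 =
  [8, 12, 7]
  [3, 7, 5]
  [8, 10, 7]

Each entry (A^⊗2)_ij equals the minimum over all length-2 walks i = v_0 → v_1 → … → v_2 = j of Σ_t A[v_t][v_{t+1}]. For example, for (i, j) = (0, 2) we minimise over 3 possible intermediate vertex sequences; the minimum is 7, attained along the walk 0 → 1 → 2.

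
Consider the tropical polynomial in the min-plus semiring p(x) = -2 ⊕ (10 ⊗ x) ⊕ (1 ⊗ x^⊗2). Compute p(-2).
p(-2) = -3

A tropical monomial a ⊗ x^⊗i evaluates to a + i · x. Evaluating each term at x = -2:
  Term 0 contributes -2 + 0 · -2 = -2
  Term 1 contributes 10 + 1 · -2 = 8
  Term 2 contributes 1 + 2 · -2 = -3
p(-2) = ⊕ of these = min[-2, 8, -3] = -3.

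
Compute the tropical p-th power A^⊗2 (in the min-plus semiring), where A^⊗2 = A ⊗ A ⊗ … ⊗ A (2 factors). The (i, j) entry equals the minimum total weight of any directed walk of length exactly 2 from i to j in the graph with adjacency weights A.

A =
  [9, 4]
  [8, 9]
A^⊗2 =
  [12, 13]
  [17, 12]

Each entry (A^⊗2)_ij equals the minimum over all length-2 walks i = v_0 → v_1 → … → v_2 = j of Σ_t A[v_t][v_{t+1}]. For example, for (i, j) = (0, 1) we minimise over 2 possible intermediate vertex sequences; the minimum is 13, attained along the walk 0 → 0 → 1.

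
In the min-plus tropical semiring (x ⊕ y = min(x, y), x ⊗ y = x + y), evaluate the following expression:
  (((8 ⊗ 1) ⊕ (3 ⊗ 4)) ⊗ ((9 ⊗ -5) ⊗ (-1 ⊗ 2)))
(((8 ⊗ 1) ⊕ (3 ⊗ 4)) ⊗ ((9 ⊗ -5) ⊗ (-1 ⊗ 2))) = 12

Expand innermost to outermost. Recall ⊕ takes the minimum of its arguments and ⊗ takes their sum. Working out the expression (((8 ⊗ 1) ⊕ (3 ⊗ 4)) ⊗ ((9 ⊗ -5) ⊗ (-1 ⊗ 2))) gives 12.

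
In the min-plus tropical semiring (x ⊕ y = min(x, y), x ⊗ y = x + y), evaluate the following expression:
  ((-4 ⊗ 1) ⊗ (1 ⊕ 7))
((-4 ⊗ 1) ⊗ (1 ⊕ 7)) = -2

Expand innermost to outermost. Recall ⊕ takes the minimum of its arguments and ⊗ takes their sum. Working out the expression ((-4 ⊗ 1) ⊗ (1 ⊕ 7)) gives -2.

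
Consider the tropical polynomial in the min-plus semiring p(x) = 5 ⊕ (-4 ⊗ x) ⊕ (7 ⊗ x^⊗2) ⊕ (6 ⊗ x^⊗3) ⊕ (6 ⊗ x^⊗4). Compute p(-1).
p(-1) = -5

A tropical monomial a ⊗ x^⊗i evaluates to a + i · x. Evaluating each term at x = -1:
  Term 0 contributes 5 + 0 · -1 = 5
  Term 1 contributes -4 + 1 · -1 = -5
  Term 2 contributes 7 + 2 · -1 = 5
  Term 3 contributes 6 + 3 · -1 = 3
  Term 4 contributes 6 + 4 · -1 = 2
p(-1) = ⊕ of these = min[5, -5, 5, 3, 2] = -5.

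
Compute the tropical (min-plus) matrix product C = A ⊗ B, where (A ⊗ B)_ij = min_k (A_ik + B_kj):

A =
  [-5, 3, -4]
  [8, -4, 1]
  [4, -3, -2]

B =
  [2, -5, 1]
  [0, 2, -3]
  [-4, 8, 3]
A ⊗ B =
  [-8, -10, -4]
  [-4, -2, -7]
  [-6, -1, -6]

Apply the min-plus product entry-by-entry:
  C[0][0] = min over k of (A[0][0] + B[0][0] = -5 + 2 = -3, A[0][1] + B[1][0] = 3 + 0 = 3, A[0][2] + B[2][0] = -4 + -4 = -8) = -8 (attained at k = 2)
  C[0][1] = min over k of (A[0][0] + B[0][1] = -5 + -5 = -10, A[0][1] + B[1][1] = 3 + 2 = 5, A[0][2] + B[2][1] = -4 + 8 = 4) = -10 (attained at k = 0)
  C[0][2] = min over k of (A[0][0] + B[0][2] = -5 + 1 = -4, A[0][1] + B[1][2] = 3 + -3 = 0, A[0][2] + B[2][2] = -4 + 3 = -1) = -4 (attained at k = 0)
  C[1][0] = min over k of (A[1][0] + B[0][0] = 8 + 2 = 10, A[1][1] + B[1][0] = -4 + 0 = -4, A[1][2] + B[2][0] = 1 + -4 = -3) = -4 (attained at k = 1)
  C[1][1] = min over k of (A[1][0] + B[0][1] = 8 + -5 = 3, A[1][1] + B[1][1] = -4 + 2 = -2, A[1][2] + B[2][1] = 1 + 8 = 9) = -2 (attained at k = 1)
  C[1][2] = min over k of (A[1][0] + B[0][2] = 8 + 1 = 9, A[1][1] + B[1][2] = -4 + -3 = -7, A[1][2] + B[2][2] = 1 + 3 = 4) = -7 (attained at k = 1)
  C[2][0] = min over k of (A[2][0] + B[0][0] = 4 + 2 = 6, A[2][1] + B[1][0] = -3 + 0 = -3, A[2][2] + B[2][0] = -2 + -4 = -6) = -6 (attained at k = 2)
  C[2][1] = min over k of (A[2][0] + B[0][1] = 4 + -5 = -1, A[2][1] + B[1][1] = -3 + 2 = -1, A[2][2] + B[2][1] = -2 + 8 = 6) = -1 (attained at k = 0)
  C[2][2] = min over k of (A[2][0] + B[0][2] = 4 + 1 = 5, A[2][1] + B[1][2] = -3 + -3 = -6, A[2][2] + B[2][2] = -2 + 3 = 1) = -6 (attained at k = 1)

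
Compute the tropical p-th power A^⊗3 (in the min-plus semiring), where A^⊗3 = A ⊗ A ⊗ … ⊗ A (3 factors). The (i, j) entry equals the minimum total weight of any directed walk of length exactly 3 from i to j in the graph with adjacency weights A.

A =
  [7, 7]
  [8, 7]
A^⊗3 =
  [21, 21]
  [22, 21]

Each entry (A^⊗3)_ij equals the minimum over all length-3 walks i = v_0 → v_1 → … → v_3 = j of Σ_t A[v_t][v_{t+1}]. For example, for (i, j) = (0, 1) we minimise over 4 possible intermediate vertex sequences; the minimum is 21, attained along the walk 0 → 0 → 0 → 1.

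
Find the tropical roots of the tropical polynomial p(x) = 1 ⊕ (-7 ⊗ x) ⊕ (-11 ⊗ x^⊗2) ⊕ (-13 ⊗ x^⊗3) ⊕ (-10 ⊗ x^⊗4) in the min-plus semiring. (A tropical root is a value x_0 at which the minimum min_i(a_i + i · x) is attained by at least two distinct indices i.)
Roots: {-3, 2, 4, 8}

Each tropical root is a break point of the lower envelope of the lines y = a_i + i · x (there are 5 lines, with slopes 0, 1, ..., 4). Only the lines that attain the minimum somewhere contribute to roots; other lines are dominated. Here the surviving (envelope) indices are i = 4, i = 3, i = 2, i = 1, i = 0.
Intersections between consecutive envelope lines give the roots: for adjacent envelope indices i < j the intersection is x = (a_i − a_j) / (j − i). Reading off the sorted break points: {-3, 2, 4, 8}.
Verification: at each break x_0, at least two indices attain the minimum of min_i(a_i + i · x_0).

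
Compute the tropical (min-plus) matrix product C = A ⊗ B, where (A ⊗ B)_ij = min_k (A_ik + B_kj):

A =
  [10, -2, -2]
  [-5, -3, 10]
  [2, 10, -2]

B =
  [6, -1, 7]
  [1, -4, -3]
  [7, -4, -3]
A ⊗ B =
  [-1, -6, -5]
  [-2, -7, -6]
  [5, -6, -5]

Apply the min-plus product entry-by-entry:
  C[0][0] = min over k of (A[0][0] + B[0][0] = 10 + 6 = 16, A[0][1] + B[1][0] = -2 + 1 = -1, A[0][2] + B[2][0] = -2 + 7 = 5) = -1 (attained at k = 1)
  C[0][1] = min over k of (A[0][0] + B[0][1] = 10 + -1 = 9, A[0][1] + B[1][1] = -2 + -4 = -6, A[0][2] + B[2][1] = -2 + -4 = -6) = -6 (attained at k = 1)
  C[0][2] = min over k of (A[0][0] + B[0][2] = 10 + 7 = 17, A[0][1] + B[1][2] = -2 + -3 = -5, A[0][2] + B[2][2] = -2 + -3 = -5) = -5 (attained at k = 1)
  C[1][0] = min over k of (A[1][0] + B[0][0] = -5 + 6 = 1, A[1][1] + B[1][0] = -3 + 1 = -2, A[1][2] + B[2][0] = 10 + 7 = 17) = -2 (attained at k = 1)
  C[1][1] = min over k of (A[1][0] + B[0][1] = -5 + -1 = -6, A[1][1] + B[1][1] = -3 + -4 = -7, A[1][2] + B[2][1] = 10 + -4 = 6) = -7 (attained at k = 1)
  C[1][2] = min over k of (A[1][0] + B[0][2] = -5 + 7 = 2, A[1][1] + B[1][2] = -3 + -3 = -6, A[1][2] + B[2][2] = 10 + -3 = 7) = -6 (attained at k = 1)
  C[2][0] = min over k of (A[2][0] + B[0][0] = 2 + 6 = 8, A[2][1] + B[1][0] = 10 + 1 = 11, A[2][2] + B[2][0] = -2 + 7 = 5) = 5 (attained at k = 2)
  C[2][1] = min over k of (A[2][0] + B[0][1] = 2 + -1 = 1, A[2][1] + B[1][1] = 10 + -4 = 6, A[2][2] + B[2][1] = -2 + -4 = -6) = -6 (attained at k = 2)
  C[2][2] = min over k of (A[2][0] + B[0][2] = 2 + 7 = 9, A[2][1] + B[1][2] = 10 + -3 = 7, A[2][2] + B[2][2] = -2 + -3 = -5) = -5 (attained at k = 2)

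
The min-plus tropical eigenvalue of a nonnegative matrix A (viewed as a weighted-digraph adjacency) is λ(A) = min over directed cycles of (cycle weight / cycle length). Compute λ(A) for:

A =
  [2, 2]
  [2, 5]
λ(A) = 2

Enumerate directed cycles and compute their means (weight / length). Sample:
  cycle 0 → 0: weight = 2, length = 1, mean = 2/1 ≈ 2.000
  cycle 1 → 1: weight = 5, length = 1, mean = 5/1 ≈ 5.000
  cycle 0 → 1 → 0: weight = 4, length = 2, mean = 4/2 ≈ 2.000
  cycle 1 → 0 → 1: weight = 4, length = 2, mean = 4/2 ≈ 2.000
Minimum mean = 2.000, attained e.g. along the cycle 0 → 0 with weight 2 and length 1. So λ(A) = 2/1 = 2.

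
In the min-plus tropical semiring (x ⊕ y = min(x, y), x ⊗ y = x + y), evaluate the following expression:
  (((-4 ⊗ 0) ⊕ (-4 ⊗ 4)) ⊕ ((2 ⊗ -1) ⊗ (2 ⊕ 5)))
(((-4 ⊗ 0) ⊕ (-4 ⊗ 4)) ⊕ ((2 ⊗ -1) ⊗ (2 ⊕ 5))) = -4

Expand innermost to outermost. Recall ⊕ takes the minimum of its arguments and ⊗ takes their sum. Working out the expression (((-4 ⊗ 0) ⊕ (-4 ⊗ 4)) ⊕ ((2 ⊗ -1) ⊗ (2 ⊕ 5))) gives -4.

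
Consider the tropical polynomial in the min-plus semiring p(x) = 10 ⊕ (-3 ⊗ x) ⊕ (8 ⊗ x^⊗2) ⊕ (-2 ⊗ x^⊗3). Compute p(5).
p(5) = 2

A tropical monomial a ⊗ x^⊗i evaluates to a + i · x. Evaluating each term at x = 5:
  Term 0 contributes 10 + 0 · 5 = 10
  Term 1 contributes -3 + 1 · 5 = 2
  Term 2 contributes 8 + 2 · 5 = 18
  Term 3 contributes -2 + 3 · 5 = 13
p(5) = ⊕ of these = min[10, 2, 18, 13] = 2.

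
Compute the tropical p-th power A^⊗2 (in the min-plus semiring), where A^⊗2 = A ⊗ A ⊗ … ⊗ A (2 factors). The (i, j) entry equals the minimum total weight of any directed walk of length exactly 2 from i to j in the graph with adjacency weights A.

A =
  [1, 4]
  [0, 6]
A^⊗2 =
  [2, 5]
  [1, 4]

Each entry (A^⊗2)_ij equals the minimum over all length-2 walks i = v_0 → v_1 → … → v_2 = j of Σ_t A[v_t][v_{t+1}]. For example, for (i, j) = (0, 1) we minimise over 2 possible intermediate vertex sequences; the minimum is 5, attained along the walk 0 → 0 → 1.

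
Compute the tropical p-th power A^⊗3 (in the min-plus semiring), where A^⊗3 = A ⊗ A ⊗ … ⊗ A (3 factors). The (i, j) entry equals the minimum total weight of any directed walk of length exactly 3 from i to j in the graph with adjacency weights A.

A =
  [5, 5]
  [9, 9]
A^⊗3 =
  [15, 15]
  [19, 19]

Each entry (A^⊗3)_ij equals the minimum over all length-3 walks i = v_0 → v_1 → … → v_3 = j of Σ_t A[v_t][v_{t+1}]. For example, for (i, j) = (0, 1) we minimise over 4 possible intermediate vertex sequences; the minimum is 15, attained along the walk 0 → 0 → 0 → 1.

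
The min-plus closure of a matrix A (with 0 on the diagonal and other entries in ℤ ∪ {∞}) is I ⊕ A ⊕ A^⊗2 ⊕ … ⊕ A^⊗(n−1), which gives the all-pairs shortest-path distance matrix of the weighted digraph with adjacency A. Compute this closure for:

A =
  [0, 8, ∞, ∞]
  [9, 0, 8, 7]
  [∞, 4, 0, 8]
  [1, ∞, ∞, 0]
Closure =
  [0, 8, 16, 15]
  [8, 0, 8, 7]
  [9, 4, 0, 8]
  [1, 9, 17, 0]

This is the Floyd-Warshall all-pairs shortest-path computation. For each intermediate vertex k = 0, 1, …, 3, update dist[i][j] ← min(dist[i][j], dist[i][k] + dist[k][j]). The final matrix gives, for each (i, j), the minimum total weight of any directed path from i to j (possibly empty when i = j).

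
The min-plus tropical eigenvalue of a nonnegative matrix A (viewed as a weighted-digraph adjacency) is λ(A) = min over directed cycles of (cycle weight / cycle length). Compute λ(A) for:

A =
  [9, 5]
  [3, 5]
λ(A) = 4

Enumerate directed cycles and compute their means (weight / length). Sample:
  cycle 0 → 0: weight = 9, length = 1, mean = 9/1 ≈ 9.000
  cycle 1 → 1: weight = 5, length = 1, mean = 5/1 ≈ 5.000
  cycle 0 → 1 → 0: weight = 8, length = 2, mean = 8/2 ≈ 4.000
  cycle 1 → 0 → 1: weight = 8, length = 2, mean = 8/2 ≈ 4.000
Minimum mean = 4.000, attained e.g. along the cycle 0 → 1 → 0 with weight 8 and length 2. So λ(A) = 8/2 = 4.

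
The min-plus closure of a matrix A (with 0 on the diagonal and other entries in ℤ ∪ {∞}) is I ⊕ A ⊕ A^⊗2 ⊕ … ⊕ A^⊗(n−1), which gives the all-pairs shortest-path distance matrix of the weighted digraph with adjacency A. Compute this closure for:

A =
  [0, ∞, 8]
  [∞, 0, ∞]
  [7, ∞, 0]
Closure =
  [0, ∞, 8]
  [∞, 0, ∞]
  [7, ∞, 0]

This is the Floyd-Warshall all-pairs shortest-path computation. For each intermediate vertex k = 0, 1, …, 2, update dist[i][j] ← min(dist[i][j], dist[i][k] + dist[k][j]). The final matrix gives, for each (i, j), the minimum total weight of any directed path from i to j (possibly empty when i = j).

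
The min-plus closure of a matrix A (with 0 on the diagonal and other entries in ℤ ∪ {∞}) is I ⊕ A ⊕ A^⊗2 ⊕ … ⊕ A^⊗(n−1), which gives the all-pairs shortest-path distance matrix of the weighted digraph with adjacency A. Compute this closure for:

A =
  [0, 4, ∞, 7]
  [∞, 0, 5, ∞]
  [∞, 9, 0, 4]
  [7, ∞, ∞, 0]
Closure =
  [0, 4, 9, 7]
  [16, 0, 5, 9]
  [11, 9, 0, 4]
  [7, 11, 16, 0]

This is the Floyd-Warshall all-pairs shortest-path computation. For each intermediate vertex k = 0, 1, …, 3, update dist[i][j] ← min(dist[i][j], dist[i][k] + dist[k][j]). The final matrix gives, for each (i, j), the minimum total weight of any directed path from i to j (possibly empty when i = j).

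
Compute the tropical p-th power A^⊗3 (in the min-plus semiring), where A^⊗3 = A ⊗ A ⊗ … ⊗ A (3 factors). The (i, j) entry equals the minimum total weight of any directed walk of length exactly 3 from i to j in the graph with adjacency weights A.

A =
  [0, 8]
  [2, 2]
A^⊗3 =
  [0, 8]
  [2, 6]

Each entry (A^⊗3)_ij equals the minimum over all length-3 walks i = v_0 → v_1 → … → v_3 = j of Σ_t A[v_t][v_{t+1}]. For example, for (i, j) = (0, 1) we minimise over 4 possible intermediate vertex sequences; the minimum is 8, attained along the walk 0 → 0 → 0 → 1.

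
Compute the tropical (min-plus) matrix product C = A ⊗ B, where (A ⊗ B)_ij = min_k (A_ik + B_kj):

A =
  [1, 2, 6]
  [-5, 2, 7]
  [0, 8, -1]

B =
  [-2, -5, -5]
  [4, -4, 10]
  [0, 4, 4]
A ⊗ B =
  [-1, -4, -4]
  [-7, -10, -10]
  [-2, -5, -5]

Apply the min-plus product entry-by-entry:
  C[0][0] = min over k of (A[0][0] + B[0][0] = 1 + -2 = -1, A[0][1] + B[1][0] = 2 + 4 = 6, A[0][2] + B[2][0] = 6 + 0 = 6) = -1 (attained at k = 0)
  C[0][1] = min over k of (A[0][0] + B[0][1] = 1 + -5 = -4, A[0][1] + B[1][1] = 2 + -4 = -2, A[0][2] + B[2][1] = 6 + 4 = 10) = -4 (attained at k = 0)
  C[0][2] = min over k of (A[0][0] + B[0][2] = 1 + -5 = -4, A[0][1] + B[1][2] = 2 + 10 = 12, A[0][2] + B[2][2] = 6 + 4 = 10) = -4 (attained at k = 0)
  C[1][0] = min over k of (A[1][0] + B[0][0] = -5 + -2 = -7, A[1][1] + B[1][0] = 2 + 4 = 6, A[1][2] + B[2][0] = 7 + 0 = 7) = -7 (attained at k = 0)
  C[1][1] = min over k of (A[1][0] + B[0][1] = -5 + -5 = -10, A[1][1] + B[1][1] = 2 + -4 = -2, A[1][2] + B[2][1] = 7 + 4 = 11) = -10 (attained at k = 0)
  C[1][2] = min over k of (A[1][0] + B[0][2] = -5 + -5 = -10, A[1][1] + B[1][2] = 2 + 10 = 12, A[1][2] + B[2][2] = 7 + 4 = 11) = -10 (attained at k = 0)
  C[2][0] = min over k of (A[2][0] + B[0][0] = 0 + -2 = -2, A[2][1] + B[1][0] = 8 + 4 = 12, A[2][2] + B[2][0] = -1 + 0 = -1) = -2 (attained at k = 0)
  C[2][1] = min over k of (A[2][0] + B[0][1] = 0 + -5 = -5, A[2][1] + B[1][1] = 8 + -4 = 4, A[2][2] + B[2][1] = -1 + 4 = 3) = -5 (attained at k = 0)
  C[2][2] = min over k of (A[2][0] + B[0][2] = 0 + -5 = -5, A[2][1] + B[1][2] = 8 + 10 = 18, A[2][2] + B[2][2] = -1 + 4 = 3) = -5 (attained at k = 0)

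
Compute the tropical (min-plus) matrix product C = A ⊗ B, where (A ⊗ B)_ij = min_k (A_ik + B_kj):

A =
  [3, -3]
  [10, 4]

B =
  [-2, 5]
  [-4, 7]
A ⊗ B =
  [-7, 4]
  [0, 11]

Apply the min-plus product entry-by-entry:
  C[0][0] = min over k of (A[0][0] + B[0][0] = 3 + -2 = 1, A[0][1] + B[1][0] = -3 + -4 = -7) = -7 (attained at k = 1)
  C[0][1] = min over k of (A[0][0] + B[0][1] = 3 + 5 = 8, A[0][1] + B[1][1] = -3 + 7 = 4) = 4 (attained at k = 1)
  C[1][0] = min over k of (A[1][0] + B[0][0] = 10 + -2 = 8, A[1][1] + B[1][0] = 4 + -4 = 0) = 0 (attained at k = 1)
  C[1][1] = min over k of (A[1][0] + B[0][1] = 10 + 5 = 15, A[1][1] + B[1][1] = 4 + 7 = 11) = 11 (attained at k = 1)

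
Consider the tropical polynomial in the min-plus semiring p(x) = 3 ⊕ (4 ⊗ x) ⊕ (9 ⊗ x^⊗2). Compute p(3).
p(3) = 3

A tropical monomial a ⊗ x^⊗i evaluates to a + i · x. Evaluating each term at x = 3:
  Term 0 contributes 3 + 0 · 3 = 3
  Term 1 contributes 4 + 1 · 3 = 7
  Term 2 contributes 9 + 2 · 3 = 15
p(3) = ⊕ of these = min[3, 7, 15] = 3.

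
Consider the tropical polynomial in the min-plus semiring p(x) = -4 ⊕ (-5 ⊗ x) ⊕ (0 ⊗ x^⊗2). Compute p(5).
p(5) = -4

A tropical monomial a ⊗ x^⊗i evaluates to a + i · x. Evaluating each term at x = 5:
  Term 0 contributes -4 + 0 · 5 = -4
  Term 1 contributes -5 + 1 · 5 = 0
  Term 2 contributes 0 + 2 · 5 = 10
p(5) = ⊕ of these = min[-4, 0, 10] = -4.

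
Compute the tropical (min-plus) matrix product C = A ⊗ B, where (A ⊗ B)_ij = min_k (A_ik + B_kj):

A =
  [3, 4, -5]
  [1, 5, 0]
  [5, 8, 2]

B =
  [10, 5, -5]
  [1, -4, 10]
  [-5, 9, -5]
A ⊗ B =
  [-10, 0, -10]
  [-5, 1, -5]
  [-3, 4, -3]

Apply the min-plus product entry-by-entry:
  C[0][0] = min over k of (A[0][0] + B[0][0] = 3 + 10 = 13, A[0][1] + B[1][0] = 4 + 1 = 5, A[0][2] + B[2][0] = -5 + -5 = -10) = -10 (attained at k = 2)
  C[0][1] = min over k of (A[0][0] + B[0][1] = 3 + 5 = 8, A[0][1] + B[1][1] = 4 + -4 = 0, A[0][2] + B[2][1] = -5 + 9 = 4) = 0 (attained at k = 1)
  C[0][2] = min over k of (A[0][0] + B[0][2] = 3 + -5 = -2, A[0][1] + B[1][2] = 4 + 10 = 14, A[0][2] + B[2][2] = -5 + -5 = -10) = -10 (attained at k = 2)
  C[1][0] = min over k of (A[1][0] + B[0][0] = 1 + 10 = 11, A[1][1] + B[1][0] = 5 + 1 = 6, A[1][2] + B[2][0] = 0 + -5 = -5) = -5 (attained at k = 2)
  C[1][1] = min over k of (A[1][0] + B[0][1] = 1 + 5 = 6, A[1][1] + B[1][1] = 5 + -4 = 1, A[1][2] + B[2][1] = 0 + 9 = 9) = 1 (attained at k = 1)
  C[1][2] = min over k of (A[1][0] + B[0][2] = 1 + -5 = -4, A[1][1] + B[1][2] = 5 + 10 = 15, A[1][2] + B[2][2] = 0 + -5 = -5) = -5 (attained at k = 2)
  C[2][0] = min over k of (A[2][0] + B[0][0] = 5 + 10 = 15, A[2][1] + B[1][0] = 8 + 1 = 9, A[2][2] + B[2][0] = 2 + -5 = -3) = -3 (attained at k = 2)
  C[2][1] = min over k of (A[2][0] + B[0][1] = 5 + 5 = 10, A[2][1] + B[1][1] = 8 + -4 = 4, A[2][2] + B[2][1] = 2 + 9 = 11) = 4 (attained at k = 1)
  C[2][2] = min over k of (A[2][0] + B[0][2] = 5 + -5 = 0, A[2][1] + B[1][2] = 8 + 10 = 18, A[2][2] + B[2][2] = 2 + -5 = -3) = -3 (attained at k = 2)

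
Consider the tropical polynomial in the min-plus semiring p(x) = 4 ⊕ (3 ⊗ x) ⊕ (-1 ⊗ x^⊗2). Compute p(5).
p(5) = 4

A tropical monomial a ⊗ x^⊗i evaluates to a + i · x. Evaluating each term at x = 5:
  Term 0 contributes 4 + 0 · 5 = 4
  Term 1 contributes 3 + 1 · 5 = 8
  Term 2 contributes -1 + 2 · 5 = 9
p(5) = ⊕ of these = min[4, 8, 9] = 4.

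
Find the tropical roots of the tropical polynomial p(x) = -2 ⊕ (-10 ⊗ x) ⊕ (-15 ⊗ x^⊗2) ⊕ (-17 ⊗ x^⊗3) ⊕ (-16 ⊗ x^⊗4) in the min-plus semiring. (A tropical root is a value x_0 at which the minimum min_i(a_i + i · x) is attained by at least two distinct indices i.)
Roots: {-1, 2, 5, 8}

Each tropical root is a break point of the lower envelope of the lines y = a_i + i · x (there are 5 lines, with slopes 0, 1, ..., 4). Only the lines that attain the minimum somewhere contribute to roots; other lines are dominated. Here the surviving (envelope) indices are i = 4, i = 3, i = 2, i = 1, i = 0.
Intersections between consecutive envelope lines give the roots: for adjacent envelope indices i < j the intersection is x = (a_i − a_j) / (j − i). Reading off the sorted break points: {-1, 2, 5, 8}.
Verification: at each break x_0, at least two indices attain the minimum of min_i(a_i + i · x_0).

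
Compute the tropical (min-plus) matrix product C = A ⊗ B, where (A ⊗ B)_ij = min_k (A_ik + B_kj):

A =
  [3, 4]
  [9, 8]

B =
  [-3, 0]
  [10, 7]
A ⊗ B =
  [0, 3]
  [6, 9]

Apply the min-plus product entry-by-entry:
  C[0][0] = min over k of (A[0][0] + B[0][0] = 3 + -3 = 0, A[0][1] + B[1][0] = 4 + 10 = 14) = 0 (attained at k = 0)
  C[0][1] = min over k of (A[0][0] + B[0][1] = 3 + 0 = 3, A[0][1] + B[1][1] = 4 + 7 = 11) = 3 (attained at k = 0)
  C[1][0] = min over k of (A[1][0] + B[0][0] = 9 + -3 = 6, A[1][1] + B[1][0] = 8 + 10 = 18) = 6 (attained at k = 0)
  C[1][1] = min over k of (A[1][0] + B[0][1] = 9 + 0 = 9, A[1][1] + B[1][1] = 8 + 7 = 15) = 9 (attained at k = 0)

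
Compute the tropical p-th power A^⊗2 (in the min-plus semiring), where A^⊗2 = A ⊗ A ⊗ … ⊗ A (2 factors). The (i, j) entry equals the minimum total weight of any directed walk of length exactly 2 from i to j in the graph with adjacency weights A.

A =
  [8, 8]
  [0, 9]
A^⊗2 =
  [8, 16]
  [8, 8]

Each entry (A^⊗2)_ij equals the minimum over all length-2 walks i = v_0 → v_1 → … → v_2 = j of Σ_t A[v_t][v_{t+1}]. For example, for (i, j) = (0, 1) we minimise over 2 possible intermediate vertex sequences; the minimum is 16, attained along the walk 0 → 0 → 1.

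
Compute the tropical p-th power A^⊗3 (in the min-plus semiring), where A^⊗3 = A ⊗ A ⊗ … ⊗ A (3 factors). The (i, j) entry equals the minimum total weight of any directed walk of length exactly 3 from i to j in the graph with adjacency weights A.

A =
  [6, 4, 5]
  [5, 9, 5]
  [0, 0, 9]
A^⊗3 =
  [9, 9, 10]
  [10, 9, 10]
  [5, 5, 9]

Each entry (A^⊗3)_ij equals the minimum over all length-3 walks i = v_0 → v_1 → … → v_3 = j of Σ_t A[v_t][v_{t+1}]. For example, for (i, j) = (0, 2) we minimise over 9 possible intermediate vertex sequences; the minimum is 10, attained along the walk 0 → 2 → 0 → 2.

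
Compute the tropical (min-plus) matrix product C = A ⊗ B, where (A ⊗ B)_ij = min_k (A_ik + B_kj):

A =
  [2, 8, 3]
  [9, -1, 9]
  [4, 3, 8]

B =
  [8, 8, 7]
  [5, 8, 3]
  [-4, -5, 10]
A ⊗ B =
  [-1, -2, 9]
  [4, 4, 2]
  [4, 3, 6]

Apply the min-plus product entry-by-entry:
  C[0][0] = min over k of (A[0][0] + B[0][0] = 2 + 8 = 10, A[0][1] + B[1][0] = 8 + 5 = 13, A[0][2] + B[2][0] = 3 + -4 = -1) = -1 (attained at k = 2)
  C[0][1] = min over k of (A[0][0] + B[0][1] = 2 + 8 = 10, A[0][1] + B[1][1] = 8 + 8 = 16, A[0][2] + B[2][1] = 3 + -5 = -2) = -2 (attained at k = 2)
  C[0][2] = min over k of (A[0][0] + B[0][2] = 2 + 7 = 9, A[0][1] + B[1][2] = 8 + 3 = 11, A[0][2] + B[2][2] = 3 + 10 = 13) = 9 (attained at k = 0)
  C[1][0] = min over k of (A[1][0] + B[0][0] = 9 + 8 = 17, A[1][1] + B[1][0] = -1 + 5 = 4, A[1][2] + B[2][0] = 9 + -4 = 5) = 4 (attained at k = 1)
  C[1][1] = min over k of (A[1][0] + B[0][1] = 9 + 8 = 17, A[1][1] + B[1][1] = -1 + 8 = 7, A[1][2] + B[2][1] = 9 + -5 = 4) = 4 (attained at k = 2)
  C[1][2] = min over k of (A[1][0] + B[0][2] = 9 + 7 = 16, A[1][1] + B[1][2] = -1 + 3 = 2, A[1][2] + B[2][2] = 9 + 10 = 19) = 2 (attained at k = 1)
  C[2][0] = min over k of (A[2][0] + B[0][0] = 4 + 8 = 12, A[2][1] + B[1][0] = 3 + 5 = 8, A[2][2] + B[2][0] = 8 + -4 = 4) = 4 (attained at k = 2)
  C[2][1] = min over k of (A[2][0] + B[0][1] = 4 + 8 = 12, A[2][1] + B[1][1] = 3 + 8 = 11, A[2][2] + B[2][1] = 8 + -5 = 3) = 3 (attained at k = 2)
  C[2][2] = min over k of (A[2][0] + B[0][2] = 4 + 7 = 11, A[2][1] + B[1][2] = 3 + 3 = 6, A[2][2] + B[2][2] = 8 + 10 = 18) = 6 (attained at k = 1)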